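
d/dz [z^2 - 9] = 2*z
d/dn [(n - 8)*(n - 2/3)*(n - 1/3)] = 3*n^2 - 18*n + 74/9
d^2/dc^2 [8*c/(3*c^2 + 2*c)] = 144/(27*c^3 + 54*c^2 + 36*c + 8)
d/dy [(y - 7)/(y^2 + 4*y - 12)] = (y^2 + 4*y - 2*(y - 7)*(y + 2) - 12)/(y^2 + 4*y - 12)^2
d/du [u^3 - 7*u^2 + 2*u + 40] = 3*u^2 - 14*u + 2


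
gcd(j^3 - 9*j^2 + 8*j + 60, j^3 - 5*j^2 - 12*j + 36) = j - 6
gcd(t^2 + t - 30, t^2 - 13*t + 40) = t - 5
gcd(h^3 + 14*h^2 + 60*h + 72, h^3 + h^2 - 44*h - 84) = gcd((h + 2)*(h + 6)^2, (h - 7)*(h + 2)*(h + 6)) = h^2 + 8*h + 12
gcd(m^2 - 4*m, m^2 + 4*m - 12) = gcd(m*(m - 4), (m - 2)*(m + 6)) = 1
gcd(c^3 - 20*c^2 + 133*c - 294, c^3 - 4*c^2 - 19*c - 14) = c - 7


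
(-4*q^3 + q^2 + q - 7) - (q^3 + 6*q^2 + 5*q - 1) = -5*q^3 - 5*q^2 - 4*q - 6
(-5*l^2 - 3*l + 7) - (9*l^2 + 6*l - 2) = -14*l^2 - 9*l + 9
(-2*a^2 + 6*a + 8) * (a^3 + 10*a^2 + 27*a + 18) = -2*a^5 - 14*a^4 + 14*a^3 + 206*a^2 + 324*a + 144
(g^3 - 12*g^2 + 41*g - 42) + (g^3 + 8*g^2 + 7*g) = 2*g^3 - 4*g^2 + 48*g - 42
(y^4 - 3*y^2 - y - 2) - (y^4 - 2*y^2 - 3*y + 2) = -y^2 + 2*y - 4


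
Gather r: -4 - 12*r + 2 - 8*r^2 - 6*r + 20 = -8*r^2 - 18*r + 18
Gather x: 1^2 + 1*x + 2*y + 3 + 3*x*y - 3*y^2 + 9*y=x*(3*y + 1) - 3*y^2 + 11*y + 4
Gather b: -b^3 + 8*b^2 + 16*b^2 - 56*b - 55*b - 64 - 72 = -b^3 + 24*b^2 - 111*b - 136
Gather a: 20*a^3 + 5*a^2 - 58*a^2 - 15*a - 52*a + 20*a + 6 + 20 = 20*a^3 - 53*a^2 - 47*a + 26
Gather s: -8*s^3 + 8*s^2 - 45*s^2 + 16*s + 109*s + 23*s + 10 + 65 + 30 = -8*s^3 - 37*s^2 + 148*s + 105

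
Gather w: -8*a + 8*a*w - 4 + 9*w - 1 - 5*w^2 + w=-8*a - 5*w^2 + w*(8*a + 10) - 5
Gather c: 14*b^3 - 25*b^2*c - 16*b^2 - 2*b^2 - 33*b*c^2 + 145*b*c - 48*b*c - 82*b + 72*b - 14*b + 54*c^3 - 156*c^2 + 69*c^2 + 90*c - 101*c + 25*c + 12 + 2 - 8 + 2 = 14*b^3 - 18*b^2 - 24*b + 54*c^3 + c^2*(-33*b - 87) + c*(-25*b^2 + 97*b + 14) + 8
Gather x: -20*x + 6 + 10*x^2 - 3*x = 10*x^2 - 23*x + 6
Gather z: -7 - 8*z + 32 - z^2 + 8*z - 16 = 9 - z^2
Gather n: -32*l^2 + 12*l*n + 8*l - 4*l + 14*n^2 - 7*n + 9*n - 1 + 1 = -32*l^2 + 4*l + 14*n^2 + n*(12*l + 2)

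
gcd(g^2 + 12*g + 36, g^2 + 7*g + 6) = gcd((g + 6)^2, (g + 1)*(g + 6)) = g + 6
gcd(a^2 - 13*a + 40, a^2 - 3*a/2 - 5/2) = 1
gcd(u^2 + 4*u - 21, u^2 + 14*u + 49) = u + 7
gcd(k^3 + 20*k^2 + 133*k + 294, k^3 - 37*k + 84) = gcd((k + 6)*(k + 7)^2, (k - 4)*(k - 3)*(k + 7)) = k + 7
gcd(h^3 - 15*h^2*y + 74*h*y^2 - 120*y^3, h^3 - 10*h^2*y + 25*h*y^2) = -h + 5*y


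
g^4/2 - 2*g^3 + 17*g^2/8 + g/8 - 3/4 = (g/2 + 1/4)*(g - 2)*(g - 3/2)*(g - 1)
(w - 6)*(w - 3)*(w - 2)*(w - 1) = w^4 - 12*w^3 + 47*w^2 - 72*w + 36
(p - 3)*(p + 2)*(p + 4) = p^3 + 3*p^2 - 10*p - 24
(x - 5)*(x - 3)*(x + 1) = x^3 - 7*x^2 + 7*x + 15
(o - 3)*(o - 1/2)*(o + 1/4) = o^3 - 13*o^2/4 + 5*o/8 + 3/8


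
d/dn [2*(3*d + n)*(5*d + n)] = 16*d + 4*n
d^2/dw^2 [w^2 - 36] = 2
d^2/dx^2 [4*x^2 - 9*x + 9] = 8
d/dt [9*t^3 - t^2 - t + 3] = 27*t^2 - 2*t - 1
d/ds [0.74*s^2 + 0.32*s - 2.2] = 1.48*s + 0.32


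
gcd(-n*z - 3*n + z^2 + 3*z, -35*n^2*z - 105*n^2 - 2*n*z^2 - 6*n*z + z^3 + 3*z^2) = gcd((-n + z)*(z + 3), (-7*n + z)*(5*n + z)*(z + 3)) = z + 3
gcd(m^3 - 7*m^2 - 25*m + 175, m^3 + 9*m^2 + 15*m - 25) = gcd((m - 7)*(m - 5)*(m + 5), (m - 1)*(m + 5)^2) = m + 5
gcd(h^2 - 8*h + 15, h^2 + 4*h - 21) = h - 3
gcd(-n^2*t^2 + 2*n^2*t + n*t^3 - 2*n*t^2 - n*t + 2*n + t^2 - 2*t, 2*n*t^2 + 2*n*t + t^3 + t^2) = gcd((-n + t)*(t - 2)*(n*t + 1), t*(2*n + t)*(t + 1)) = 1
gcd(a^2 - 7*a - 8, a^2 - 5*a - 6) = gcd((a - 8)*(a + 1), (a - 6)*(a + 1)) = a + 1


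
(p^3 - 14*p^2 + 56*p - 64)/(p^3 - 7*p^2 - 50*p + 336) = (p^2 - 6*p + 8)/(p^2 + p - 42)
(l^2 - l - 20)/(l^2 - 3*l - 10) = (l + 4)/(l + 2)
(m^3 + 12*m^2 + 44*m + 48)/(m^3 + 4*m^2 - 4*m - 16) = (m + 6)/(m - 2)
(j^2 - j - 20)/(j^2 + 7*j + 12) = (j - 5)/(j + 3)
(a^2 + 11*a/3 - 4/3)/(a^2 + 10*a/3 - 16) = (3*a^2 + 11*a - 4)/(3*a^2 + 10*a - 48)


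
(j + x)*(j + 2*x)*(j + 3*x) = j^3 + 6*j^2*x + 11*j*x^2 + 6*x^3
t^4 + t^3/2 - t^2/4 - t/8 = t*(t - 1/2)*(t + 1/2)^2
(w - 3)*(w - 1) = w^2 - 4*w + 3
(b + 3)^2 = b^2 + 6*b + 9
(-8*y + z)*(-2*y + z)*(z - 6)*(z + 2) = 16*y^2*z^2 - 64*y^2*z - 192*y^2 - 10*y*z^3 + 40*y*z^2 + 120*y*z + z^4 - 4*z^3 - 12*z^2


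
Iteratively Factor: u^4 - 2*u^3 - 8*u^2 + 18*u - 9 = (u - 1)*(u^3 - u^2 - 9*u + 9) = (u - 3)*(u - 1)*(u^2 + 2*u - 3) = (u - 3)*(u - 1)*(u + 3)*(u - 1)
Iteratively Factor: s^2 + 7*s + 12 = (s + 4)*(s + 3)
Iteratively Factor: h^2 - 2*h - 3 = (h + 1)*(h - 3)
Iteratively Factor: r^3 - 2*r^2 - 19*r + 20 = (r + 4)*(r^2 - 6*r + 5) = (r - 5)*(r + 4)*(r - 1)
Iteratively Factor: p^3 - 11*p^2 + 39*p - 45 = (p - 5)*(p^2 - 6*p + 9) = (p - 5)*(p - 3)*(p - 3)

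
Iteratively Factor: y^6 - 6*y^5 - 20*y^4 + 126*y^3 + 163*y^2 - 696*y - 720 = (y + 1)*(y^5 - 7*y^4 - 13*y^3 + 139*y^2 + 24*y - 720) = (y - 4)*(y + 1)*(y^4 - 3*y^3 - 25*y^2 + 39*y + 180) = (y - 4)*(y + 1)*(y + 3)*(y^3 - 6*y^2 - 7*y + 60) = (y - 4)*(y + 1)*(y + 3)^2*(y^2 - 9*y + 20) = (y - 4)^2*(y + 1)*(y + 3)^2*(y - 5)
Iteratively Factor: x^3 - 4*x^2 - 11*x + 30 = (x + 3)*(x^2 - 7*x + 10) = (x - 2)*(x + 3)*(x - 5)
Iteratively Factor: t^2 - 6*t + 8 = (t - 4)*(t - 2)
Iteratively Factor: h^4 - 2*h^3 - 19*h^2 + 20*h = (h + 4)*(h^3 - 6*h^2 + 5*h) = (h - 1)*(h + 4)*(h^2 - 5*h) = (h - 5)*(h - 1)*(h + 4)*(h)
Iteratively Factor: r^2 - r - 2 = (r + 1)*(r - 2)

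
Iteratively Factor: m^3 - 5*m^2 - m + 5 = (m - 1)*(m^2 - 4*m - 5) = (m - 1)*(m + 1)*(m - 5)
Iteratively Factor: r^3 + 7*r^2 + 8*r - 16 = (r - 1)*(r^2 + 8*r + 16) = (r - 1)*(r + 4)*(r + 4)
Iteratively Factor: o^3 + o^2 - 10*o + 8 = (o - 2)*(o^2 + 3*o - 4) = (o - 2)*(o + 4)*(o - 1)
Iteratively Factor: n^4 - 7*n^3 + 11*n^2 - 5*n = (n - 1)*(n^3 - 6*n^2 + 5*n) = n*(n - 1)*(n^2 - 6*n + 5) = n*(n - 5)*(n - 1)*(n - 1)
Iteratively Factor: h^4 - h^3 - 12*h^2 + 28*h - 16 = (h - 1)*(h^3 - 12*h + 16) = (h - 2)*(h - 1)*(h^2 + 2*h - 8) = (h - 2)^2*(h - 1)*(h + 4)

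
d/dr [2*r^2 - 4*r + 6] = 4*r - 4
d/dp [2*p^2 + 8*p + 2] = 4*p + 8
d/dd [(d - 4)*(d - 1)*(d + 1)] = 3*d^2 - 8*d - 1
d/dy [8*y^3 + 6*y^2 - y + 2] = 24*y^2 + 12*y - 1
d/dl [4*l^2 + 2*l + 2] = 8*l + 2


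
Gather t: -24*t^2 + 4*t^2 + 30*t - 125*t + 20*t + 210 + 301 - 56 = -20*t^2 - 75*t + 455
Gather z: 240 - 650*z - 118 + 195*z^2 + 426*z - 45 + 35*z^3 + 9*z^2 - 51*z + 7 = 35*z^3 + 204*z^2 - 275*z + 84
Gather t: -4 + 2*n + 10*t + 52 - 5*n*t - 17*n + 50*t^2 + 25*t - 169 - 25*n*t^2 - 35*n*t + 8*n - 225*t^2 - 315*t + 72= -7*n + t^2*(-25*n - 175) + t*(-40*n - 280) - 49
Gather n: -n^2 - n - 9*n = -n^2 - 10*n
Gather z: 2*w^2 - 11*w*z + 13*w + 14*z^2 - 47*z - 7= 2*w^2 + 13*w + 14*z^2 + z*(-11*w - 47) - 7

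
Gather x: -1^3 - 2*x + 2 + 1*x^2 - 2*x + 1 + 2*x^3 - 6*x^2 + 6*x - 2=2*x^3 - 5*x^2 + 2*x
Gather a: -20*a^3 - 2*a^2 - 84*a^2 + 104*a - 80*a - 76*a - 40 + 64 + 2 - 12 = -20*a^3 - 86*a^2 - 52*a + 14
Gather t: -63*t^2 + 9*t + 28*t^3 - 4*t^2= 28*t^3 - 67*t^2 + 9*t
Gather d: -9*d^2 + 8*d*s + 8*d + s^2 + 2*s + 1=-9*d^2 + d*(8*s + 8) + s^2 + 2*s + 1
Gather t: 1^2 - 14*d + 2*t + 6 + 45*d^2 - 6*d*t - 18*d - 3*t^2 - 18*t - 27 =45*d^2 - 32*d - 3*t^2 + t*(-6*d - 16) - 20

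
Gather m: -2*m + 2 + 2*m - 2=0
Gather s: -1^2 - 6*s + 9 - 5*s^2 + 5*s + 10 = -5*s^2 - s + 18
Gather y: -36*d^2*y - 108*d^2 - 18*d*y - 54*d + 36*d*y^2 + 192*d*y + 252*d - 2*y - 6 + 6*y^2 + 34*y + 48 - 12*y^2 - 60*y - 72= -108*d^2 + 198*d + y^2*(36*d - 6) + y*(-36*d^2 + 174*d - 28) - 30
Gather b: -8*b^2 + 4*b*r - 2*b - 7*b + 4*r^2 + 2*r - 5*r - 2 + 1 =-8*b^2 + b*(4*r - 9) + 4*r^2 - 3*r - 1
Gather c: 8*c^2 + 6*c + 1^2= 8*c^2 + 6*c + 1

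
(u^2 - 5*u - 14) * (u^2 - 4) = u^4 - 5*u^3 - 18*u^2 + 20*u + 56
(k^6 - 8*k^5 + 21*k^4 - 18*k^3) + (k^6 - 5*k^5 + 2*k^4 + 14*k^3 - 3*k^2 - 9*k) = 2*k^6 - 13*k^5 + 23*k^4 - 4*k^3 - 3*k^2 - 9*k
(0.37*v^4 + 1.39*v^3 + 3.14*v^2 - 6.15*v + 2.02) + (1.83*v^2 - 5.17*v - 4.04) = 0.37*v^4 + 1.39*v^3 + 4.97*v^2 - 11.32*v - 2.02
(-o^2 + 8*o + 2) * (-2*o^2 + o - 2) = 2*o^4 - 17*o^3 + 6*o^2 - 14*o - 4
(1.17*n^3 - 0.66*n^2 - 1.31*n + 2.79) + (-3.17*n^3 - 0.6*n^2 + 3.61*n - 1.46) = -2.0*n^3 - 1.26*n^2 + 2.3*n + 1.33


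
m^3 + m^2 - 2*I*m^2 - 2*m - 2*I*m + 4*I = (m - 1)*(m + 2)*(m - 2*I)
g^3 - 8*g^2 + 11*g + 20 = (g - 5)*(g - 4)*(g + 1)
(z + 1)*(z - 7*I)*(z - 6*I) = z^3 + z^2 - 13*I*z^2 - 42*z - 13*I*z - 42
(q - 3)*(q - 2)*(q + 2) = q^3 - 3*q^2 - 4*q + 12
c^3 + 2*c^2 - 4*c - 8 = (c - 2)*(c + 2)^2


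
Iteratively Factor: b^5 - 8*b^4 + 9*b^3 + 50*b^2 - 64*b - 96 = (b - 4)*(b^4 - 4*b^3 - 7*b^2 + 22*b + 24) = (b - 4)*(b + 2)*(b^3 - 6*b^2 + 5*b + 12) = (b - 4)^2*(b + 2)*(b^2 - 2*b - 3) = (b - 4)^2*(b + 1)*(b + 2)*(b - 3)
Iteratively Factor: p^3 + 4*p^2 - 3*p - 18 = (p + 3)*(p^2 + p - 6) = (p - 2)*(p + 3)*(p + 3)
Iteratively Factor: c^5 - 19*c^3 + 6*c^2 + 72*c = (c)*(c^4 - 19*c^2 + 6*c + 72) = c*(c + 2)*(c^3 - 2*c^2 - 15*c + 36) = c*(c + 2)*(c + 4)*(c^2 - 6*c + 9) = c*(c - 3)*(c + 2)*(c + 4)*(c - 3)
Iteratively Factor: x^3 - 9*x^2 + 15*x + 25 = (x - 5)*(x^2 - 4*x - 5) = (x - 5)^2*(x + 1)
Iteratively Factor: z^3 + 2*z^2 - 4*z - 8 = (z + 2)*(z^2 - 4) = (z - 2)*(z + 2)*(z + 2)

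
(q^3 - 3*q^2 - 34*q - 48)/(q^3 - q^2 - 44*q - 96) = (q + 2)/(q + 4)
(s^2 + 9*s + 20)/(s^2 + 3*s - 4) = (s + 5)/(s - 1)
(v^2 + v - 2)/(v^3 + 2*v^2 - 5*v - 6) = (v^2 + v - 2)/(v^3 + 2*v^2 - 5*v - 6)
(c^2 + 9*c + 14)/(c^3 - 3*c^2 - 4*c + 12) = (c + 7)/(c^2 - 5*c + 6)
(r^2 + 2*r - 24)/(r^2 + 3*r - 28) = (r + 6)/(r + 7)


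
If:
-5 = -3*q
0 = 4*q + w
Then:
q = 5/3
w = -20/3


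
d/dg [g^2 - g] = 2*g - 1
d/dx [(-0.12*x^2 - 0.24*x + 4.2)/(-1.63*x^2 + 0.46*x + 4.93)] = (-0.4464*x^2 + 12.5088*x - 3.1152)/(2.6569*x^4 - 1.4996*x^3 - 15.8602*x^2 + 4.5356*x + 24.3049)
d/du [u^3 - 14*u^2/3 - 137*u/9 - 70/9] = 3*u^2 - 28*u/3 - 137/9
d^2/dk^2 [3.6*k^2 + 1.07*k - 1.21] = 7.20000000000000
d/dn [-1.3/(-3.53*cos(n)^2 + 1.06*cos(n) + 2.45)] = (9.178*cos(n) - 1.378)*sin(n)/(-3.53*cos(n)^2 + 1.06*cos(n) + 2.45)^2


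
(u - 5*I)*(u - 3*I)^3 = u^4 - 14*I*u^3 - 72*u^2 + 162*I*u + 135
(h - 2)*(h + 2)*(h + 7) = h^3 + 7*h^2 - 4*h - 28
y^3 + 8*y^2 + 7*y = y*(y + 1)*(y + 7)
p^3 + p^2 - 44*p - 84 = (p - 7)*(p + 2)*(p + 6)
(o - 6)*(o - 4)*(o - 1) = o^3 - 11*o^2 + 34*o - 24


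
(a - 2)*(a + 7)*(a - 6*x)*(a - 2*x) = a^4 - 8*a^3*x + 5*a^3 + 12*a^2*x^2 - 40*a^2*x - 14*a^2 + 60*a*x^2 + 112*a*x - 168*x^2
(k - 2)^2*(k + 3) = k^3 - k^2 - 8*k + 12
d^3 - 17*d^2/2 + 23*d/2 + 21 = (d - 6)*(d - 7/2)*(d + 1)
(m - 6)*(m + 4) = m^2 - 2*m - 24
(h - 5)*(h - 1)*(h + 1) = h^3 - 5*h^2 - h + 5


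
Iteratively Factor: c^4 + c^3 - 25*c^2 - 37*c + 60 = (c - 5)*(c^3 + 6*c^2 + 5*c - 12) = (c - 5)*(c + 3)*(c^2 + 3*c - 4) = (c - 5)*(c - 1)*(c + 3)*(c + 4)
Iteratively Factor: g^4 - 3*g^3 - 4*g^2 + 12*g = (g)*(g^3 - 3*g^2 - 4*g + 12) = g*(g - 3)*(g^2 - 4) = g*(g - 3)*(g + 2)*(g - 2)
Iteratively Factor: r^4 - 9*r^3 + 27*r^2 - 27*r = (r - 3)*(r^3 - 6*r^2 + 9*r) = r*(r - 3)*(r^2 - 6*r + 9) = r*(r - 3)^2*(r - 3)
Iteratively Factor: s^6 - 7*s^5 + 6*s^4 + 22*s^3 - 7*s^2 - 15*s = (s)*(s^5 - 7*s^4 + 6*s^3 + 22*s^2 - 7*s - 15) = s*(s - 3)*(s^4 - 4*s^3 - 6*s^2 + 4*s + 5) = s*(s - 3)*(s + 1)*(s^3 - 5*s^2 - s + 5) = s*(s - 3)*(s + 1)^2*(s^2 - 6*s + 5) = s*(s - 5)*(s - 3)*(s + 1)^2*(s - 1)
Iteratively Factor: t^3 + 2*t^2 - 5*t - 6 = (t + 3)*(t^2 - t - 2) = (t + 1)*(t + 3)*(t - 2)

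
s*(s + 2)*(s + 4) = s^3 + 6*s^2 + 8*s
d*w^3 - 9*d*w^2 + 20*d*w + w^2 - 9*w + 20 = (w - 5)*(w - 4)*(d*w + 1)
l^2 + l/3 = l*(l + 1/3)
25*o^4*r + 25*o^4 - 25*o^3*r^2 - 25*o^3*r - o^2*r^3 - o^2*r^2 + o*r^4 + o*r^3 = (-5*o + r)*(-o + r)*(5*o + r)*(o*r + o)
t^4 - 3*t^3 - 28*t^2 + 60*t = t*(t - 6)*(t - 2)*(t + 5)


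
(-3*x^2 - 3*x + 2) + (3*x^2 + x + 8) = 10 - 2*x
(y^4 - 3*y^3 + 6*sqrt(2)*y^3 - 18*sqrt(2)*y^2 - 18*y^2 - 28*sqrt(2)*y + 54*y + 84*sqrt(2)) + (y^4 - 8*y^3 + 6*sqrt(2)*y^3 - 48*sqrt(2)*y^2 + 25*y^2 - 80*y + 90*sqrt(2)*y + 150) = 2*y^4 - 11*y^3 + 12*sqrt(2)*y^3 - 66*sqrt(2)*y^2 + 7*y^2 - 26*y + 62*sqrt(2)*y + 84*sqrt(2) + 150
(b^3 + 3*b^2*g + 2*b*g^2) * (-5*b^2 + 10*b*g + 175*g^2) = -5*b^5 - 5*b^4*g + 195*b^3*g^2 + 545*b^2*g^3 + 350*b*g^4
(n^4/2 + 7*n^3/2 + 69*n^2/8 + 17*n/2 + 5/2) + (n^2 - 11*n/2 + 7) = n^4/2 + 7*n^3/2 + 77*n^2/8 + 3*n + 19/2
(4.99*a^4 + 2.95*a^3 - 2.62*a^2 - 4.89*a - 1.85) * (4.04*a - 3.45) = 20.1596*a^5 - 5.2975*a^4 - 20.7623*a^3 - 10.7166*a^2 + 9.3965*a + 6.3825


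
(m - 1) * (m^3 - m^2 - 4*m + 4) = m^4 - 2*m^3 - 3*m^2 + 8*m - 4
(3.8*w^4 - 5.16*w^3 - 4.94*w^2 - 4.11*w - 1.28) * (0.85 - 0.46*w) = -1.748*w^5 + 5.6036*w^4 - 2.1136*w^3 - 2.3084*w^2 - 2.9047*w - 1.088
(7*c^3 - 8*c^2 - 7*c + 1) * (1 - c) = -7*c^4 + 15*c^3 - c^2 - 8*c + 1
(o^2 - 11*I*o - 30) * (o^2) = o^4 - 11*I*o^3 - 30*o^2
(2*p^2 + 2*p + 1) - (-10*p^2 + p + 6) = 12*p^2 + p - 5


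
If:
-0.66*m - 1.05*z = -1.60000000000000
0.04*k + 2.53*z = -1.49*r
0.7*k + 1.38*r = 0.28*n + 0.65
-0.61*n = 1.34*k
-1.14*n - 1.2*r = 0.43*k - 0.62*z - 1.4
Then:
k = -0.19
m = 3.03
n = 0.41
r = 0.65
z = -0.38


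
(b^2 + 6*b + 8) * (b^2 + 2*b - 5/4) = b^4 + 8*b^3 + 75*b^2/4 + 17*b/2 - 10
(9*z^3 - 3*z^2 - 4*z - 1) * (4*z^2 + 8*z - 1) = 36*z^5 + 60*z^4 - 49*z^3 - 33*z^2 - 4*z + 1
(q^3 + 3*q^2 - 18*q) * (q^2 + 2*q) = q^5 + 5*q^4 - 12*q^3 - 36*q^2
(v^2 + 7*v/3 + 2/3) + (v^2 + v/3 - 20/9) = 2*v^2 + 8*v/3 - 14/9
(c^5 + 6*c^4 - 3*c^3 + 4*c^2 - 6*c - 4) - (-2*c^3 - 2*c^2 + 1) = c^5 + 6*c^4 - c^3 + 6*c^2 - 6*c - 5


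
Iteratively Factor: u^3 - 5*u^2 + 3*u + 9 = (u - 3)*(u^2 - 2*u - 3) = (u - 3)*(u + 1)*(u - 3)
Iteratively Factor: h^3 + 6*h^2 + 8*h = (h)*(h^2 + 6*h + 8) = h*(h + 4)*(h + 2)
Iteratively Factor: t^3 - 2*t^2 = (t - 2)*(t^2) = t*(t - 2)*(t)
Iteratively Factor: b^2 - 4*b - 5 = (b + 1)*(b - 5)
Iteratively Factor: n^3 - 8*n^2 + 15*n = (n - 5)*(n^2 - 3*n) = n*(n - 5)*(n - 3)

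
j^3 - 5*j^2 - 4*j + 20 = (j - 5)*(j - 2)*(j + 2)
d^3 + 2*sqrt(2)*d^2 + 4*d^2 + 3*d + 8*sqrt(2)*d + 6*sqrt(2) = (d + 1)*(d + 3)*(d + 2*sqrt(2))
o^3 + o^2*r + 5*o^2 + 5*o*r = o*(o + 5)*(o + r)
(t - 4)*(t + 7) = t^2 + 3*t - 28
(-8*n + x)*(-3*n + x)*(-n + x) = -24*n^3 + 35*n^2*x - 12*n*x^2 + x^3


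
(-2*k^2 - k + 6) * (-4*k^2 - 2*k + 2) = 8*k^4 + 8*k^3 - 26*k^2 - 14*k + 12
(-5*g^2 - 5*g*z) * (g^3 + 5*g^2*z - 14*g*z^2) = -5*g^5 - 30*g^4*z + 45*g^3*z^2 + 70*g^2*z^3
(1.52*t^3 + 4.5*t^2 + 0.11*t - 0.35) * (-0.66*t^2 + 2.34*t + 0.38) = -1.0032*t^5 + 0.5868*t^4 + 11.035*t^3 + 2.1984*t^2 - 0.7772*t - 0.133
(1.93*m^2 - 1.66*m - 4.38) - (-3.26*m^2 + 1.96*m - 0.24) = 5.19*m^2 - 3.62*m - 4.14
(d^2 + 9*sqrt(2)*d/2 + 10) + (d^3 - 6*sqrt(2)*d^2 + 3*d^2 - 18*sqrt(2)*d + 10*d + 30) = d^3 - 6*sqrt(2)*d^2 + 4*d^2 - 27*sqrt(2)*d/2 + 10*d + 40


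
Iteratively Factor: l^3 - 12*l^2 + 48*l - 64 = (l - 4)*(l^2 - 8*l + 16) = (l - 4)^2*(l - 4)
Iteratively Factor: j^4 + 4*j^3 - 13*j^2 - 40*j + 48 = (j - 1)*(j^3 + 5*j^2 - 8*j - 48) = (j - 1)*(j + 4)*(j^2 + j - 12) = (j - 1)*(j + 4)^2*(j - 3)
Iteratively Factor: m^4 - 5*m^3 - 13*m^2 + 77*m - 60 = (m - 1)*(m^3 - 4*m^2 - 17*m + 60) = (m - 5)*(m - 1)*(m^2 + m - 12) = (m - 5)*(m - 1)*(m + 4)*(m - 3)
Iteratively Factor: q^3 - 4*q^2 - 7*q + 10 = (q - 1)*(q^2 - 3*q - 10) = (q - 1)*(q + 2)*(q - 5)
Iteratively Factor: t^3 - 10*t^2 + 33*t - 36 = (t - 3)*(t^2 - 7*t + 12) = (t - 4)*(t - 3)*(t - 3)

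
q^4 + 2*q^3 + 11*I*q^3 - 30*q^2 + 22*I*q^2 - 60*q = q*(q + 2)*(q + 5*I)*(q + 6*I)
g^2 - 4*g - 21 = (g - 7)*(g + 3)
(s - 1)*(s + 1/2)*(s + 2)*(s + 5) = s^4 + 13*s^3/2 + 6*s^2 - 17*s/2 - 5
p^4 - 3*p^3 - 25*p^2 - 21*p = p*(p - 7)*(p + 1)*(p + 3)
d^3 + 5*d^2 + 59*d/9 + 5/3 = (d + 1/3)*(d + 5/3)*(d + 3)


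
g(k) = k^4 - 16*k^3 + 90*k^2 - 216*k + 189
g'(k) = 4*k^3 - 48*k^2 + 180*k - 216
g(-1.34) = 681.77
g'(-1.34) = -553.01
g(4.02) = -3.16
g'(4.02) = -8.24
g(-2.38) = 1460.66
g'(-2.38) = -970.22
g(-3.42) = 2757.23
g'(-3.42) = -1553.03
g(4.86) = -13.77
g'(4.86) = -15.78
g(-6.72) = 12599.49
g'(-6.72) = -4807.06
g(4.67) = -10.85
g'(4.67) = -14.84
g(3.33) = -0.13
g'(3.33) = -1.16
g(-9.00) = 27648.00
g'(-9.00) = -8640.00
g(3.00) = 0.00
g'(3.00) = 0.00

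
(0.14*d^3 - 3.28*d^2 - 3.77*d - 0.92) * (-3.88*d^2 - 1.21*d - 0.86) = -0.5432*d^5 + 12.557*d^4 + 18.476*d^3 + 10.9521*d^2 + 4.3554*d + 0.7912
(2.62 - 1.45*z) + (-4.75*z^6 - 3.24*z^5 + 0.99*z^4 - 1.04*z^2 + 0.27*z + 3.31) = -4.75*z^6 - 3.24*z^5 + 0.99*z^4 - 1.04*z^2 - 1.18*z + 5.93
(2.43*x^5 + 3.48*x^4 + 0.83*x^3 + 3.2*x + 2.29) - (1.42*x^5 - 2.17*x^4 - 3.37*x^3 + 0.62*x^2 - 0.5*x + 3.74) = 1.01*x^5 + 5.65*x^4 + 4.2*x^3 - 0.62*x^2 + 3.7*x - 1.45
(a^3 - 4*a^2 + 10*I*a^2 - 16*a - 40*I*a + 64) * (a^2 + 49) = a^5 - 4*a^4 + 10*I*a^4 + 33*a^3 - 40*I*a^3 - 132*a^2 + 490*I*a^2 - 784*a - 1960*I*a + 3136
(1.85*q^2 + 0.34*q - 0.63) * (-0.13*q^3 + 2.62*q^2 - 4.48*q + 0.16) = -0.2405*q^5 + 4.8028*q^4 - 7.3153*q^3 - 2.8778*q^2 + 2.8768*q - 0.1008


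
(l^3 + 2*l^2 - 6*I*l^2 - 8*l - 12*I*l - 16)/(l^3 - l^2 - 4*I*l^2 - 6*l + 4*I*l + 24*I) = (l - 2*I)/(l - 3)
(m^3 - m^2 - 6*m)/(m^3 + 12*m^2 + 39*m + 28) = m*(m^2 - m - 6)/(m^3 + 12*m^2 + 39*m + 28)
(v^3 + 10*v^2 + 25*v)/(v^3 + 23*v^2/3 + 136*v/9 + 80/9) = 9*v*(v + 5)/(9*v^2 + 24*v + 16)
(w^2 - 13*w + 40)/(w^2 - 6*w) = (w^2 - 13*w + 40)/(w*(w - 6))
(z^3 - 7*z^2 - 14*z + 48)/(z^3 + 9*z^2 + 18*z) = (z^2 - 10*z + 16)/(z*(z + 6))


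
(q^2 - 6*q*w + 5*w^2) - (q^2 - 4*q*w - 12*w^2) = -2*q*w + 17*w^2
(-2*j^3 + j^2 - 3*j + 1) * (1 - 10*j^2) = 20*j^5 - 10*j^4 + 28*j^3 - 9*j^2 - 3*j + 1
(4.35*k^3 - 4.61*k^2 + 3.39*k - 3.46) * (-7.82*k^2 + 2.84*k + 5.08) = -34.017*k^5 + 48.4042*k^4 - 17.5042*k^3 + 13.266*k^2 + 7.3948*k - 17.5768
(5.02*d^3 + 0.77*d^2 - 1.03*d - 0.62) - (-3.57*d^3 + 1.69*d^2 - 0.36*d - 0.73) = 8.59*d^3 - 0.92*d^2 - 0.67*d + 0.11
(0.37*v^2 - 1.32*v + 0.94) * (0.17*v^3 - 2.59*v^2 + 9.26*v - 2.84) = 0.0629*v^5 - 1.1827*v^4 + 7.0048*v^3 - 15.7086*v^2 + 12.4532*v - 2.6696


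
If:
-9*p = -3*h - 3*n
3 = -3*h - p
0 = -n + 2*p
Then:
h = -3/4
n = -3/2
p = -3/4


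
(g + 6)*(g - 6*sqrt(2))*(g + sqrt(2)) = g^3 - 5*sqrt(2)*g^2 + 6*g^2 - 30*sqrt(2)*g - 12*g - 72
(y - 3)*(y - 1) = y^2 - 4*y + 3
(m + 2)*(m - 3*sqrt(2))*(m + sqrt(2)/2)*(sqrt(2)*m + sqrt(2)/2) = sqrt(2)*m^4 - 5*m^3 + 5*sqrt(2)*m^3/2 - 25*m^2/2 - 2*sqrt(2)*m^2 - 15*sqrt(2)*m/2 - 5*m - 3*sqrt(2)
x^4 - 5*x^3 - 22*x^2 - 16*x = x*(x - 8)*(x + 1)*(x + 2)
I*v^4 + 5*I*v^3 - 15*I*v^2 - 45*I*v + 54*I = (v - 3)*(v + 3)*(v + 6)*(I*v - I)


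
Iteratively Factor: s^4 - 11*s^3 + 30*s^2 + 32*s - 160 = (s + 2)*(s^3 - 13*s^2 + 56*s - 80) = (s - 5)*(s + 2)*(s^2 - 8*s + 16) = (s - 5)*(s - 4)*(s + 2)*(s - 4)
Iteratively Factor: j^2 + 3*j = (j)*(j + 3)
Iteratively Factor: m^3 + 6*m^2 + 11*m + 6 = (m + 1)*(m^2 + 5*m + 6) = (m + 1)*(m + 3)*(m + 2)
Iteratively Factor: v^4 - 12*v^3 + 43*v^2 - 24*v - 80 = (v + 1)*(v^3 - 13*v^2 + 56*v - 80) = (v - 5)*(v + 1)*(v^2 - 8*v + 16) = (v - 5)*(v - 4)*(v + 1)*(v - 4)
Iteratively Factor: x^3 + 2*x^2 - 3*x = (x)*(x^2 + 2*x - 3) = x*(x + 3)*(x - 1)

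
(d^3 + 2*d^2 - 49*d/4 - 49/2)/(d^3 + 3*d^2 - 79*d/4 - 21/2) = (2*d^2 + 11*d + 14)/(2*d^2 + 13*d + 6)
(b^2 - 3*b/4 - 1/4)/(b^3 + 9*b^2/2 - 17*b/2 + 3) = (4*b + 1)/(2*(2*b^2 + 11*b - 6))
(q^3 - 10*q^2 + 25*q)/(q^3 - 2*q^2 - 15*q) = (q - 5)/(q + 3)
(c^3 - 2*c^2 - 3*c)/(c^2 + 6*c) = (c^2 - 2*c - 3)/(c + 6)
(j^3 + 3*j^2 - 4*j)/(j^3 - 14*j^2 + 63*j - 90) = j*(j^2 + 3*j - 4)/(j^3 - 14*j^2 + 63*j - 90)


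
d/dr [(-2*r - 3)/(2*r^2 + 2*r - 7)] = 4*(r^2 + 3*r + 5)/(4*r^4 + 8*r^3 - 24*r^2 - 28*r + 49)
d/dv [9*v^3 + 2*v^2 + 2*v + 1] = 27*v^2 + 4*v + 2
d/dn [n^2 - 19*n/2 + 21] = 2*n - 19/2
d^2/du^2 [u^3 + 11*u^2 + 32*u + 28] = 6*u + 22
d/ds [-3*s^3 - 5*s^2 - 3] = s*(-9*s - 10)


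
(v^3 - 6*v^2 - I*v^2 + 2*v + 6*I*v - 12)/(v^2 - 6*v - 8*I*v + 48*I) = (v^2 - I*v + 2)/(v - 8*I)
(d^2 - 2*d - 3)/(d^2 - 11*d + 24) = (d + 1)/(d - 8)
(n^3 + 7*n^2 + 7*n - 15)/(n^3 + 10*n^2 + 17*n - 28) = (n^2 + 8*n + 15)/(n^2 + 11*n + 28)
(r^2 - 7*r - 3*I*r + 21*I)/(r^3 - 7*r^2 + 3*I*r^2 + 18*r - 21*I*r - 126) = 1/(r + 6*I)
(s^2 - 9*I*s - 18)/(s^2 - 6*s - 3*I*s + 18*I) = (s - 6*I)/(s - 6)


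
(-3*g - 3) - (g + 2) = -4*g - 5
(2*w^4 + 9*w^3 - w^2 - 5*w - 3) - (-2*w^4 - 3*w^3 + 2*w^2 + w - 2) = 4*w^4 + 12*w^3 - 3*w^2 - 6*w - 1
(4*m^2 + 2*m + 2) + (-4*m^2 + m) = 3*m + 2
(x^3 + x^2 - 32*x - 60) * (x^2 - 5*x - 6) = x^5 - 4*x^4 - 43*x^3 + 94*x^2 + 492*x + 360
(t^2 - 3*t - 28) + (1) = t^2 - 3*t - 27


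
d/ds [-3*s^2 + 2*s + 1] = 2 - 6*s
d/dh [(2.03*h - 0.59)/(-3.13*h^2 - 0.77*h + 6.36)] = (6.3539*h^2 - 3.6934*h + 12.4565)/(9.7969*h^4 + 4.8202*h^3 - 39.2207*h^2 - 9.7944*h + 40.4496)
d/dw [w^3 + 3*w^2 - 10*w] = 3*w^2 + 6*w - 10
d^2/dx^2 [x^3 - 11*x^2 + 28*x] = 6*x - 22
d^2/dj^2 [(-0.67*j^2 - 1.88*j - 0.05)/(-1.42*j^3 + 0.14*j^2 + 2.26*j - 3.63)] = (2.701976*j^6 + 22.744992*j^5 + 11.86836*j^4 - 36.792876*j^3 - 115.201692*j^2 + 4.281036*j + 49.064914)/(2.863288*j^9 - 0.846888*j^8 - 13.587696*j^7 + 24.65158*j^6 + 17.295624*j^5 - 71.828124*j^4 + 51.48161*j^3 + 50.087466*j^2 - 89.339382*j + 47.832147)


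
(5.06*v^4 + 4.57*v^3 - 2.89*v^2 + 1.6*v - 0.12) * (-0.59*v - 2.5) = -2.9854*v^5 - 15.3463*v^4 - 9.7199*v^3 + 6.281*v^2 - 3.9292*v + 0.3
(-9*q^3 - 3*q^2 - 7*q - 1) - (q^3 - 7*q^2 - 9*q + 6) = -10*q^3 + 4*q^2 + 2*q - 7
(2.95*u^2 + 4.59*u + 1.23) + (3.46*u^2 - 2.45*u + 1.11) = 6.41*u^2 + 2.14*u + 2.34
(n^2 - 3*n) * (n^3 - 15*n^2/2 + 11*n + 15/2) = n^5 - 21*n^4/2 + 67*n^3/2 - 51*n^2/2 - 45*n/2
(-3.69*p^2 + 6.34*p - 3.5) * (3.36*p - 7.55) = -12.3984*p^3 + 49.1619*p^2 - 59.627*p + 26.425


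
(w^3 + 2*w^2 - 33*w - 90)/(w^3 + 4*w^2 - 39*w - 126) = (w + 5)/(w + 7)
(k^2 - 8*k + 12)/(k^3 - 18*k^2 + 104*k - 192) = (k - 2)/(k^2 - 12*k + 32)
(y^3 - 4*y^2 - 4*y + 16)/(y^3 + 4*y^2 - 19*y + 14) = (y^2 - 2*y - 8)/(y^2 + 6*y - 7)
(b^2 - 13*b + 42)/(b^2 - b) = (b^2 - 13*b + 42)/(b*(b - 1))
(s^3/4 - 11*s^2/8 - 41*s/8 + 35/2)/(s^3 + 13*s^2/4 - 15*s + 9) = (2*s^3 - 11*s^2 - 41*s + 140)/(2*(4*s^3 + 13*s^2 - 60*s + 36))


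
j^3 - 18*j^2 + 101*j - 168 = (j - 8)*(j - 7)*(j - 3)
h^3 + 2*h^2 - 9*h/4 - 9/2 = (h - 3/2)*(h + 3/2)*(h + 2)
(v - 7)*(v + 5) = v^2 - 2*v - 35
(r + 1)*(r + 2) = r^2 + 3*r + 2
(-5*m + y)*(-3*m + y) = 15*m^2 - 8*m*y + y^2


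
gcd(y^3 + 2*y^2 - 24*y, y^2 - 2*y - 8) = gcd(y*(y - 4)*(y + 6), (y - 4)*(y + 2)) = y - 4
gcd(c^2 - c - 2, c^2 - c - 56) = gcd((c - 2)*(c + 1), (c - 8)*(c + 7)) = 1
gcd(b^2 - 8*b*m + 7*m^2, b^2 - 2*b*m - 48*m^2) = 1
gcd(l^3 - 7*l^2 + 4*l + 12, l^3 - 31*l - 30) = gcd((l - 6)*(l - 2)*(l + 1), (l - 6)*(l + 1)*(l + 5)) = l^2 - 5*l - 6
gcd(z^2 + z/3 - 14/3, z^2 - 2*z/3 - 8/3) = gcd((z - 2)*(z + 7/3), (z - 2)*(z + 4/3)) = z - 2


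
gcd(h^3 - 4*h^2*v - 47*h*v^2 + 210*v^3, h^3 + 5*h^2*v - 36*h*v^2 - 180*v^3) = -h + 6*v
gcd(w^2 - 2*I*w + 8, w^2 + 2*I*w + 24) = w - 4*I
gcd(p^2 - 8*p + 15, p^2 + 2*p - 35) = p - 5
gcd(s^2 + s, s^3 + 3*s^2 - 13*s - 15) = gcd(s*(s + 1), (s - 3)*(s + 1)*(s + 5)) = s + 1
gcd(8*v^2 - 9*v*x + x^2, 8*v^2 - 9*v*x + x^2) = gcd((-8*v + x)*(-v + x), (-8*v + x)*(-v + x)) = 8*v^2 - 9*v*x + x^2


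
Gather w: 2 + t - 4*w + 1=t - 4*w + 3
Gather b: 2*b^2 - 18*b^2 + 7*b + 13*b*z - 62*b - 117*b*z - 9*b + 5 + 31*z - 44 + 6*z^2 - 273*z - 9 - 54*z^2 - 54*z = -16*b^2 + b*(-104*z - 64) - 48*z^2 - 296*z - 48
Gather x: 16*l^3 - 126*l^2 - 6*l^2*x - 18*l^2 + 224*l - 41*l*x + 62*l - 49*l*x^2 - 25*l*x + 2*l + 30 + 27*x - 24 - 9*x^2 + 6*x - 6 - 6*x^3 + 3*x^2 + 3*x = 16*l^3 - 144*l^2 + 288*l - 6*x^3 + x^2*(-49*l - 6) + x*(-6*l^2 - 66*l + 36)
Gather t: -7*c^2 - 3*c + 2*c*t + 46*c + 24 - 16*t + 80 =-7*c^2 + 43*c + t*(2*c - 16) + 104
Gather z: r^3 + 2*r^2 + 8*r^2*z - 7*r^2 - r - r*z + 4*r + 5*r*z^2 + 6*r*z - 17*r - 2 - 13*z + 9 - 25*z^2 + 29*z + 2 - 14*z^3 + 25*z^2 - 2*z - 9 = r^3 - 5*r^2 + 5*r*z^2 - 14*r - 14*z^3 + z*(8*r^2 + 5*r + 14)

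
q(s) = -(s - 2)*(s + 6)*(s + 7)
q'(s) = -(s - 2)*(s + 6) - (s - 2)*(s + 7) - (s + 6)*(s + 7)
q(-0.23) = 87.11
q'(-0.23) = -11.10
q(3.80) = -190.51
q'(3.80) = -142.92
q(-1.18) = 89.21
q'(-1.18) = 5.78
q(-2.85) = 63.40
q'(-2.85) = 22.33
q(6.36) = -719.97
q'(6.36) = -277.27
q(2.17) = -12.74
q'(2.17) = -77.87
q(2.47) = -37.70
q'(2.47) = -88.64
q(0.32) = 77.72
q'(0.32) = -23.35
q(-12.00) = 420.00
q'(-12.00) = -184.00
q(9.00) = -1680.00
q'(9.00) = -457.00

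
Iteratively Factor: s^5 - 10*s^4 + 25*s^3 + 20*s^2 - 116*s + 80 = (s - 5)*(s^4 - 5*s^3 + 20*s - 16) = (s - 5)*(s - 2)*(s^3 - 3*s^2 - 6*s + 8) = (s - 5)*(s - 2)*(s - 1)*(s^2 - 2*s - 8) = (s - 5)*(s - 4)*(s - 2)*(s - 1)*(s + 2)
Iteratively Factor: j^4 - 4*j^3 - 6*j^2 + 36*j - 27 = (j - 1)*(j^3 - 3*j^2 - 9*j + 27) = (j - 3)*(j - 1)*(j^2 - 9) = (j - 3)^2*(j - 1)*(j + 3)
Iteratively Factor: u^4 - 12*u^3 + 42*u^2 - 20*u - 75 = (u + 1)*(u^3 - 13*u^2 + 55*u - 75) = (u - 5)*(u + 1)*(u^2 - 8*u + 15) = (u - 5)^2*(u + 1)*(u - 3)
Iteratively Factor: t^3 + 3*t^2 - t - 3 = (t + 1)*(t^2 + 2*t - 3) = (t + 1)*(t + 3)*(t - 1)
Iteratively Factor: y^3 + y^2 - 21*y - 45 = (y - 5)*(y^2 + 6*y + 9) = (y - 5)*(y + 3)*(y + 3)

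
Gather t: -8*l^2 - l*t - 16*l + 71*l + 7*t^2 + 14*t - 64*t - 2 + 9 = -8*l^2 + 55*l + 7*t^2 + t*(-l - 50) + 7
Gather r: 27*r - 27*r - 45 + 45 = 0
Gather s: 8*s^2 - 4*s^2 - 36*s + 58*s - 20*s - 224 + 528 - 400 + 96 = 4*s^2 + 2*s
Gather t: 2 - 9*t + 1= 3 - 9*t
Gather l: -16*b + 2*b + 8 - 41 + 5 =-14*b - 28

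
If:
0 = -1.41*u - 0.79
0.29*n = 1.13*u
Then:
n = -2.18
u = -0.56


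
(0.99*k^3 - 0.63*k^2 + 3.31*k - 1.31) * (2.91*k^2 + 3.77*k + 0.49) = 2.8809*k^5 + 1.899*k^4 + 7.7421*k^3 + 8.3579*k^2 - 3.3168*k - 0.6419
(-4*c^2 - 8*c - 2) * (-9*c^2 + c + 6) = 36*c^4 + 68*c^3 - 14*c^2 - 50*c - 12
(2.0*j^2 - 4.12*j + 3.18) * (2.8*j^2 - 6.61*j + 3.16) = 5.6*j^4 - 24.756*j^3 + 42.4572*j^2 - 34.039*j + 10.0488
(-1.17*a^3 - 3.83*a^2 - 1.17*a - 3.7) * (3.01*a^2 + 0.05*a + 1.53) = -3.5217*a^5 - 11.5868*a^4 - 5.5033*a^3 - 17.0554*a^2 - 1.9751*a - 5.661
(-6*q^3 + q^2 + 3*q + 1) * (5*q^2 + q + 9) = -30*q^5 - q^4 - 38*q^3 + 17*q^2 + 28*q + 9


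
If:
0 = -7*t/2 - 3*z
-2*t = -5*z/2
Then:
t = 0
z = 0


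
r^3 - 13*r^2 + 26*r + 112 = (r - 8)*(r - 7)*(r + 2)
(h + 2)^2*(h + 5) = h^3 + 9*h^2 + 24*h + 20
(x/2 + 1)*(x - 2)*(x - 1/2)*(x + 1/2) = x^4/2 - 17*x^2/8 + 1/2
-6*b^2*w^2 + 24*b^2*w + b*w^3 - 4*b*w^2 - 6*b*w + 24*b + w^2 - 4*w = (-6*b + w)*(w - 4)*(b*w + 1)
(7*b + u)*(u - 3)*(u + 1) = 7*b*u^2 - 14*b*u - 21*b + u^3 - 2*u^2 - 3*u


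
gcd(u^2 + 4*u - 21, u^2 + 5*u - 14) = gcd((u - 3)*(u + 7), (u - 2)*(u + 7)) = u + 7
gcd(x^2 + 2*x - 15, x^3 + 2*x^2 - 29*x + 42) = x - 3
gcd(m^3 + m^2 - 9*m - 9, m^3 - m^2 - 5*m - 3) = m^2 - 2*m - 3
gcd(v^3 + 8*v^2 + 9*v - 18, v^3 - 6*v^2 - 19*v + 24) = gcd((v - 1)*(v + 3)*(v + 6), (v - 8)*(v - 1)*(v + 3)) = v^2 + 2*v - 3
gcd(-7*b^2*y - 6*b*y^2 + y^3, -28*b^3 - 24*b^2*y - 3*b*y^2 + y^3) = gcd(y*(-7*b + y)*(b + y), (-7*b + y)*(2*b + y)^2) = -7*b + y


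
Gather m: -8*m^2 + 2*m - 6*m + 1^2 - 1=-8*m^2 - 4*m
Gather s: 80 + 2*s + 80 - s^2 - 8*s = -s^2 - 6*s + 160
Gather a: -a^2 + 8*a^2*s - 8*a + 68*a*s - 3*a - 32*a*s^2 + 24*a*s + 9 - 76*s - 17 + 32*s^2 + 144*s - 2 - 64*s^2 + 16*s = a^2*(8*s - 1) + a*(-32*s^2 + 92*s - 11) - 32*s^2 + 84*s - 10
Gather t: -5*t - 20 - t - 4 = -6*t - 24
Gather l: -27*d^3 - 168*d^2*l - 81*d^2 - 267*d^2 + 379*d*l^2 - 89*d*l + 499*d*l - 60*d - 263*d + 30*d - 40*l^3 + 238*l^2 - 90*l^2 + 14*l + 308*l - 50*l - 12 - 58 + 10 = -27*d^3 - 348*d^2 - 293*d - 40*l^3 + l^2*(379*d + 148) + l*(-168*d^2 + 410*d + 272) - 60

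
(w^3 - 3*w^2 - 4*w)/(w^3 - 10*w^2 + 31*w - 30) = w*(w^2 - 3*w - 4)/(w^3 - 10*w^2 + 31*w - 30)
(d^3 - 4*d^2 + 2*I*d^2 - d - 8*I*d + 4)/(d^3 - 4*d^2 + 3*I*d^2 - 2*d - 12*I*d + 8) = (d + I)/(d + 2*I)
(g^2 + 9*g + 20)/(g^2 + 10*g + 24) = (g + 5)/(g + 6)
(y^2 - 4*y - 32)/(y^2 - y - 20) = (y - 8)/(y - 5)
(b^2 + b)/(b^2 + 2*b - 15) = b*(b + 1)/(b^2 + 2*b - 15)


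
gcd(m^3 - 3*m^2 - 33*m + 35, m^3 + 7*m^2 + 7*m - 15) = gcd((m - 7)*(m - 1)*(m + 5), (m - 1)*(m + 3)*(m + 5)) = m^2 + 4*m - 5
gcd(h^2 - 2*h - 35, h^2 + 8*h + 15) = h + 5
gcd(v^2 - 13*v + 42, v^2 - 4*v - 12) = v - 6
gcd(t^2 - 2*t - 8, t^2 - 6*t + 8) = t - 4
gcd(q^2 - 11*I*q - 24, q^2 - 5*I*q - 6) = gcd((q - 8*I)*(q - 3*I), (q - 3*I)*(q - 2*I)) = q - 3*I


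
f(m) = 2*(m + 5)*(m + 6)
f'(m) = 4*m + 22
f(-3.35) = 8.74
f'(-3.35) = 8.60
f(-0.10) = 57.82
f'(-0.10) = 21.60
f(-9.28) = 28.08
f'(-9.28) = -15.12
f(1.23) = 90.09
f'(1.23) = 26.92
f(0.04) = 60.88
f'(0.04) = 22.16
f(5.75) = 252.62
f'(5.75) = 45.00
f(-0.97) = 40.54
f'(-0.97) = 18.12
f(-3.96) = 4.24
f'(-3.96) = 6.16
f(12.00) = 612.00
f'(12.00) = 70.00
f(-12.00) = 84.00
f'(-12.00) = -26.00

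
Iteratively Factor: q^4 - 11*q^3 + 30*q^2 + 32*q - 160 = (q - 4)*(q^3 - 7*q^2 + 2*q + 40) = (q - 4)^2*(q^2 - 3*q - 10) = (q - 4)^2*(q + 2)*(q - 5)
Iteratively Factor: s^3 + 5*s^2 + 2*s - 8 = (s - 1)*(s^2 + 6*s + 8) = (s - 1)*(s + 2)*(s + 4)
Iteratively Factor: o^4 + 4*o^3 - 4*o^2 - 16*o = (o)*(o^3 + 4*o^2 - 4*o - 16) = o*(o - 2)*(o^2 + 6*o + 8) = o*(o - 2)*(o + 2)*(o + 4)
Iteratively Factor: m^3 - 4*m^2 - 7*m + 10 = (m + 2)*(m^2 - 6*m + 5) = (m - 1)*(m + 2)*(m - 5)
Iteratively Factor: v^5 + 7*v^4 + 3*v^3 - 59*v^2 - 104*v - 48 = (v - 3)*(v^4 + 10*v^3 + 33*v^2 + 40*v + 16) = (v - 3)*(v + 1)*(v^3 + 9*v^2 + 24*v + 16) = (v - 3)*(v + 1)*(v + 4)*(v^2 + 5*v + 4) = (v - 3)*(v + 1)^2*(v + 4)*(v + 4)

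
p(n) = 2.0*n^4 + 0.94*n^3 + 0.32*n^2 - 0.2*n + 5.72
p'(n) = 8.0*n^3 + 2.82*n^2 + 0.64*n - 0.2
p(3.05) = 207.83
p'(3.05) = 254.97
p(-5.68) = 1926.65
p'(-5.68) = -1378.86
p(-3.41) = 243.28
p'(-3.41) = -286.81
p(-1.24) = 9.40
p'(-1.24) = -11.91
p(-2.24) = 47.56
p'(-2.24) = -77.40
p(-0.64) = 6.07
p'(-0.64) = -1.55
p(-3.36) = 229.26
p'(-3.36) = -273.98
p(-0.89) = 6.74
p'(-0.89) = -4.18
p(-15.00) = 98158.22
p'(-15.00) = -26375.30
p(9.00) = 13837.10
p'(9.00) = 6065.98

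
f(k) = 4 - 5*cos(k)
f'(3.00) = 0.71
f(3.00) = 8.95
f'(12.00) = -2.68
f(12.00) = -0.22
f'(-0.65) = -3.03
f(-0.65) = 0.02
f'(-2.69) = -2.18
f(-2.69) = 8.50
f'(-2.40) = -3.38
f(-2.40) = 7.69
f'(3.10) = 0.21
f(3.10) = 9.00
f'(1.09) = 4.43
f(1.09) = 1.69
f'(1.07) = 4.39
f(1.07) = 1.60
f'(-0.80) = -3.59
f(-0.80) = 0.52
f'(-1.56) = -5.00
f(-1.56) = 3.95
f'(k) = 5*sin(k)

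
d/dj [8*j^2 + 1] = 16*j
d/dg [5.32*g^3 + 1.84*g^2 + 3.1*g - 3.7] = 15.96*g^2 + 3.68*g + 3.1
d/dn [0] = 0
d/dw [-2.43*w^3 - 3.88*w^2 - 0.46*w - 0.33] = -7.29*w^2 - 7.76*w - 0.46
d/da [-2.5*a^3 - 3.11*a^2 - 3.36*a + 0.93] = -7.5*a^2 - 6.22*a - 3.36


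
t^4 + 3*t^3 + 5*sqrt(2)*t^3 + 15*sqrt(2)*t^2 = t^2*(t + 3)*(t + 5*sqrt(2))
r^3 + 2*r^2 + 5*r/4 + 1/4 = (r + 1/2)^2*(r + 1)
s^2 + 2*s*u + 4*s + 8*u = (s + 4)*(s + 2*u)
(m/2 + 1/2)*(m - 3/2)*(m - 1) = m^3/2 - 3*m^2/4 - m/2 + 3/4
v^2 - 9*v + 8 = (v - 8)*(v - 1)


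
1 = 1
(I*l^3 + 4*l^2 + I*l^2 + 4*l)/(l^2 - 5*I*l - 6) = l*(I*l^2 + l*(4 + I) + 4)/(l^2 - 5*I*l - 6)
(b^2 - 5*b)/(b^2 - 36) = b*(b - 5)/(b^2 - 36)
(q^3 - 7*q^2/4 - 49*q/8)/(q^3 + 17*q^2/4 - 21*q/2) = (8*q^2 - 14*q - 49)/(2*(4*q^2 + 17*q - 42))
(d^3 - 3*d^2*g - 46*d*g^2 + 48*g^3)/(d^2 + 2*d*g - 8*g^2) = (d^3 - 3*d^2*g - 46*d*g^2 + 48*g^3)/(d^2 + 2*d*g - 8*g^2)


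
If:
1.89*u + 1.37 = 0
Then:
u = -0.72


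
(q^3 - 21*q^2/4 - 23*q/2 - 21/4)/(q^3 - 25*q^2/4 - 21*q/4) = (q + 1)/q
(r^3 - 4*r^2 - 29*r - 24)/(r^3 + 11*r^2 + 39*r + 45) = (r^2 - 7*r - 8)/(r^2 + 8*r + 15)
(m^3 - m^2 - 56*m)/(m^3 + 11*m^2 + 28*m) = (m - 8)/(m + 4)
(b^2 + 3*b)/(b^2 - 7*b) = (b + 3)/(b - 7)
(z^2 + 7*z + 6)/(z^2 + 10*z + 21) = (z^2 + 7*z + 6)/(z^2 + 10*z + 21)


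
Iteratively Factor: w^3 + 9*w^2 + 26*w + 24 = (w + 2)*(w^2 + 7*w + 12) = (w + 2)*(w + 4)*(w + 3)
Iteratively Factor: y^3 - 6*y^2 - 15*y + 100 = (y + 4)*(y^2 - 10*y + 25) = (y - 5)*(y + 4)*(y - 5)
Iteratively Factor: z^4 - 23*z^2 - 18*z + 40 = (z + 2)*(z^3 - 2*z^2 - 19*z + 20) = (z + 2)*(z + 4)*(z^2 - 6*z + 5) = (z - 5)*(z + 2)*(z + 4)*(z - 1)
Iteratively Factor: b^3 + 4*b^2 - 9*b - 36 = (b - 3)*(b^2 + 7*b + 12) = (b - 3)*(b + 3)*(b + 4)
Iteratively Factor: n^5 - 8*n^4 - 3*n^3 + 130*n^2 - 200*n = (n - 5)*(n^4 - 3*n^3 - 18*n^2 + 40*n) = n*(n - 5)*(n^3 - 3*n^2 - 18*n + 40) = n*(n - 5)*(n + 4)*(n^2 - 7*n + 10) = n*(n - 5)^2*(n + 4)*(n - 2)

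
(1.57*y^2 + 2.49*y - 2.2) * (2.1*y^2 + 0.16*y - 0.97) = 3.297*y^4 + 5.4802*y^3 - 5.7445*y^2 - 2.7673*y + 2.134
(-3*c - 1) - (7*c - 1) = -10*c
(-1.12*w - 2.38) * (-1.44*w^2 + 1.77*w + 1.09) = 1.6128*w^3 + 1.4448*w^2 - 5.4334*w - 2.5942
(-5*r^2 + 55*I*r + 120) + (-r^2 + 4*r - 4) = -6*r^2 + 4*r + 55*I*r + 116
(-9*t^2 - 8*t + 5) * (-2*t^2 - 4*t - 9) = 18*t^4 + 52*t^3 + 103*t^2 + 52*t - 45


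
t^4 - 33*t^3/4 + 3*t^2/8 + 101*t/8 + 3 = (t - 8)*(t - 3/2)*(t + 1/4)*(t + 1)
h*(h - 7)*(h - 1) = h^3 - 8*h^2 + 7*h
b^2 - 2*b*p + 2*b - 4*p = (b + 2)*(b - 2*p)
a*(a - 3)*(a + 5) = a^3 + 2*a^2 - 15*a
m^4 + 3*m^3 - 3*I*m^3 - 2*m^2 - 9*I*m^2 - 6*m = m*(m + 3)*(m - 2*I)*(m - I)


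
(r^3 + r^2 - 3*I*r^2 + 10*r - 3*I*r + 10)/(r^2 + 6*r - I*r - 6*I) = (r^3 + r^2*(1 - 3*I) + r*(10 - 3*I) + 10)/(r^2 + r*(6 - I) - 6*I)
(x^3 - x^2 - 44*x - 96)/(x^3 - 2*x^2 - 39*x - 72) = (x + 4)/(x + 3)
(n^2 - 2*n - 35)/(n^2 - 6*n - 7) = (n + 5)/(n + 1)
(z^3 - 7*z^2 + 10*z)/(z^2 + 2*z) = (z^2 - 7*z + 10)/(z + 2)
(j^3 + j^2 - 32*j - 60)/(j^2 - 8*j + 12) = (j^2 + 7*j + 10)/(j - 2)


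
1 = 1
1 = 1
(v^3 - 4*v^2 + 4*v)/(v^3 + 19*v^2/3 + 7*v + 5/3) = 3*v*(v^2 - 4*v + 4)/(3*v^3 + 19*v^2 + 21*v + 5)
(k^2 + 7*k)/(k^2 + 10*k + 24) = k*(k + 7)/(k^2 + 10*k + 24)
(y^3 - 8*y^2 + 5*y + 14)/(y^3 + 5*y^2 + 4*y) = (y^2 - 9*y + 14)/(y*(y + 4))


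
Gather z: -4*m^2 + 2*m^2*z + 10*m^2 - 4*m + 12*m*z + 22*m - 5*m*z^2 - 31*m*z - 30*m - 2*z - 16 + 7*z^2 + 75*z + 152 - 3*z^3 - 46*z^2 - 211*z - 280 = 6*m^2 - 12*m - 3*z^3 + z^2*(-5*m - 39) + z*(2*m^2 - 19*m - 138) - 144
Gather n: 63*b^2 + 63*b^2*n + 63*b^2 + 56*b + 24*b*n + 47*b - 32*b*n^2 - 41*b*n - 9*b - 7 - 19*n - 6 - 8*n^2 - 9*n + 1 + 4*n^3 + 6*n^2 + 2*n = 126*b^2 + 94*b + 4*n^3 + n^2*(-32*b - 2) + n*(63*b^2 - 17*b - 26) - 12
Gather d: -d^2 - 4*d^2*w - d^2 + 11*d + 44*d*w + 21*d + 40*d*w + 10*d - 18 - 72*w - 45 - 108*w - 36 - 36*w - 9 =d^2*(-4*w - 2) + d*(84*w + 42) - 216*w - 108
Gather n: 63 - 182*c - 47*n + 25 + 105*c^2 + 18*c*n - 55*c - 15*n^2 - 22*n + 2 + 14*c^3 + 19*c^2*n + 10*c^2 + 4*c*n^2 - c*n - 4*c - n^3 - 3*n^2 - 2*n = 14*c^3 + 115*c^2 - 241*c - n^3 + n^2*(4*c - 18) + n*(19*c^2 + 17*c - 71) + 90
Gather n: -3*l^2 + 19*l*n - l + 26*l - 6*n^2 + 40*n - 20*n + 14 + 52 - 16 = -3*l^2 + 25*l - 6*n^2 + n*(19*l + 20) + 50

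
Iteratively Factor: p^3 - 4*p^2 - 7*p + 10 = (p - 5)*(p^2 + p - 2) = (p - 5)*(p + 2)*(p - 1)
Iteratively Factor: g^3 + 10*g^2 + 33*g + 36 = (g + 3)*(g^2 + 7*g + 12) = (g + 3)*(g + 4)*(g + 3)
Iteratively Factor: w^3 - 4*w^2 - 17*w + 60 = (w - 5)*(w^2 + w - 12) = (w - 5)*(w + 4)*(w - 3)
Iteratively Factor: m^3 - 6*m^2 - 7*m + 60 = (m - 4)*(m^2 - 2*m - 15) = (m - 4)*(m + 3)*(m - 5)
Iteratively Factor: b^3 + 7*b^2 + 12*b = (b + 3)*(b^2 + 4*b) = (b + 3)*(b + 4)*(b)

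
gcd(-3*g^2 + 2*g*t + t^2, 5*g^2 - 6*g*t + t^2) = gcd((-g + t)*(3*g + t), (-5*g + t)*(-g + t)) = -g + t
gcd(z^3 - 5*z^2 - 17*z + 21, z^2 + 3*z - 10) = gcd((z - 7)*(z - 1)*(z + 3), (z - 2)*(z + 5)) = 1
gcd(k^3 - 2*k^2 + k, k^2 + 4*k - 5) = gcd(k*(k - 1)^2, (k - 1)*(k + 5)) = k - 1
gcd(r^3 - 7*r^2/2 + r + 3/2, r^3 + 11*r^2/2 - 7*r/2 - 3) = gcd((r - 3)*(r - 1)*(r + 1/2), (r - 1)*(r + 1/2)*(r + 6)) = r^2 - r/2 - 1/2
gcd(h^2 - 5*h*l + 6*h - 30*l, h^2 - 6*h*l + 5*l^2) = h - 5*l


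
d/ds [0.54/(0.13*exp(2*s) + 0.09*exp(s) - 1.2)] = (-0.1404*exp(s) - 0.0486)*exp(s)/(0.13*exp(2*s) + 0.09*exp(s) - 1.2)^2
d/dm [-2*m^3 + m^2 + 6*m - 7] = -6*m^2 + 2*m + 6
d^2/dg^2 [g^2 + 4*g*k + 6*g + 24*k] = 2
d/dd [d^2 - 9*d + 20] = 2*d - 9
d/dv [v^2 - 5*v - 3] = 2*v - 5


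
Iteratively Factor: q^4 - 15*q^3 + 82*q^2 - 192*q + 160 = (q - 4)*(q^3 - 11*q^2 + 38*q - 40) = (q - 4)^2*(q^2 - 7*q + 10) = (q - 4)^2*(q - 2)*(q - 5)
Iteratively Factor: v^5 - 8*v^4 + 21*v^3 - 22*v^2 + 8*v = (v - 1)*(v^4 - 7*v^3 + 14*v^2 - 8*v) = (v - 4)*(v - 1)*(v^3 - 3*v^2 + 2*v) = (v - 4)*(v - 1)^2*(v^2 - 2*v) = v*(v - 4)*(v - 1)^2*(v - 2)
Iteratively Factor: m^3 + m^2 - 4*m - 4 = (m + 2)*(m^2 - m - 2) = (m - 2)*(m + 2)*(m + 1)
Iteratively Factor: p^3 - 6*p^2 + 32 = (p - 4)*(p^2 - 2*p - 8) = (p - 4)*(p + 2)*(p - 4)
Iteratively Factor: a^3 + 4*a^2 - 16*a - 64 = (a + 4)*(a^2 - 16) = (a + 4)^2*(a - 4)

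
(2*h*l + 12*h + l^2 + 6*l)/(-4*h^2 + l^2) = (-l - 6)/(2*h - l)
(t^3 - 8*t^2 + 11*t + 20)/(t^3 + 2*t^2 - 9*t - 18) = (t^3 - 8*t^2 + 11*t + 20)/(t^3 + 2*t^2 - 9*t - 18)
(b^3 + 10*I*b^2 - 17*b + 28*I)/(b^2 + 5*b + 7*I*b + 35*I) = (b^2 + 3*I*b + 4)/(b + 5)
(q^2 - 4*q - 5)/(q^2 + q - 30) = (q + 1)/(q + 6)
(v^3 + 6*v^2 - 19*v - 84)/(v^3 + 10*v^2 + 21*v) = (v - 4)/v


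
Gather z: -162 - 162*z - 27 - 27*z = -189*z - 189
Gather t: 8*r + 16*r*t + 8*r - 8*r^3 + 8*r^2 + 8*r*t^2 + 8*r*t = -8*r^3 + 8*r^2 + 8*r*t^2 + 24*r*t + 16*r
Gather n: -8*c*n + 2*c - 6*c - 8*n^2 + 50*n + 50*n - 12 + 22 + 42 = -4*c - 8*n^2 + n*(100 - 8*c) + 52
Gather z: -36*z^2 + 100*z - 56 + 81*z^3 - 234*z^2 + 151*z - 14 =81*z^3 - 270*z^2 + 251*z - 70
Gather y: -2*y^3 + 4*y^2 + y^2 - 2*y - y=-2*y^3 + 5*y^2 - 3*y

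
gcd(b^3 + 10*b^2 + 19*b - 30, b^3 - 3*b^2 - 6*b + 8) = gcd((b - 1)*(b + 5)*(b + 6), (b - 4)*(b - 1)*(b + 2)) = b - 1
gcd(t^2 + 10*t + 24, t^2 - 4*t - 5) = 1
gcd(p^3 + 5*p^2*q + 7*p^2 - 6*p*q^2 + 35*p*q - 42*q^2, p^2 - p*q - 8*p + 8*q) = p - q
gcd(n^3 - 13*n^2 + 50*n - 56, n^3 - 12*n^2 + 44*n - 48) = n^2 - 6*n + 8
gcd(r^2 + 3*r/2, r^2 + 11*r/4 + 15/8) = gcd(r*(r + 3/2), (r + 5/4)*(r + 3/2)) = r + 3/2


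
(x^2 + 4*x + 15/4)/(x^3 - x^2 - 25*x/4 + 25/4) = (2*x + 3)/(2*x^2 - 7*x + 5)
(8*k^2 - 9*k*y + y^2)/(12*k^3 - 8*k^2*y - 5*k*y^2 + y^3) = (-8*k + y)/(-12*k^2 - 4*k*y + y^2)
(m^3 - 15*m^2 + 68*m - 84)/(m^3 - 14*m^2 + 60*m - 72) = (m - 7)/(m - 6)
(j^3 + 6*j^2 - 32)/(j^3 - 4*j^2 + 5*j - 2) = (j^2 + 8*j + 16)/(j^2 - 2*j + 1)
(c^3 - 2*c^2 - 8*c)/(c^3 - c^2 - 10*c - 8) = c/(c + 1)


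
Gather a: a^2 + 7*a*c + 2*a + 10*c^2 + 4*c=a^2 + a*(7*c + 2) + 10*c^2 + 4*c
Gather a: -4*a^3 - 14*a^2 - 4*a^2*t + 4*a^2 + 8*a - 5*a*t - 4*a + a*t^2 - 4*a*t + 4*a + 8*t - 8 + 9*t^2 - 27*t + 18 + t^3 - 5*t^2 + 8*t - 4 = -4*a^3 + a^2*(-4*t - 10) + a*(t^2 - 9*t + 8) + t^3 + 4*t^2 - 11*t + 6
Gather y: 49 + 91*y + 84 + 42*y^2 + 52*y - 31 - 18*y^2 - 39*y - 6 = 24*y^2 + 104*y + 96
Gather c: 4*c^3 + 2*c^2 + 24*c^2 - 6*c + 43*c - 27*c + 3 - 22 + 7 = 4*c^3 + 26*c^2 + 10*c - 12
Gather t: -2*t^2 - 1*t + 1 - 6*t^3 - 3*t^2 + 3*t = -6*t^3 - 5*t^2 + 2*t + 1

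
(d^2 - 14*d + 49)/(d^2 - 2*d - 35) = (d - 7)/(d + 5)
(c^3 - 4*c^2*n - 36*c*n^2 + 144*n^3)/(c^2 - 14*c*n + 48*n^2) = (c^2 + 2*c*n - 24*n^2)/(c - 8*n)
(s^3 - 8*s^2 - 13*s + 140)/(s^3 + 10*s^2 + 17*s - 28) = (s^2 - 12*s + 35)/(s^2 + 6*s - 7)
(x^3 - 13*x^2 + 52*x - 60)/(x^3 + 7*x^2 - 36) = (x^2 - 11*x + 30)/(x^2 + 9*x + 18)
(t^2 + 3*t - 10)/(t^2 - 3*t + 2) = (t + 5)/(t - 1)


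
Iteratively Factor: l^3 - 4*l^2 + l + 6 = (l + 1)*(l^2 - 5*l + 6) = (l - 3)*(l + 1)*(l - 2)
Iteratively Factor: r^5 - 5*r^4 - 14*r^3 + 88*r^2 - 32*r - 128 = (r + 4)*(r^4 - 9*r^3 + 22*r^2 - 32) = (r + 1)*(r + 4)*(r^3 - 10*r^2 + 32*r - 32) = (r - 4)*(r + 1)*(r + 4)*(r^2 - 6*r + 8) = (r - 4)*(r - 2)*(r + 1)*(r + 4)*(r - 4)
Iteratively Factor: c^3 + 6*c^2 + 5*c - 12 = (c + 4)*(c^2 + 2*c - 3) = (c + 3)*(c + 4)*(c - 1)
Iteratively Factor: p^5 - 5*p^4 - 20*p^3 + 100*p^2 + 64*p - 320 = (p - 4)*(p^4 - p^3 - 24*p^2 + 4*p + 80) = (p - 5)*(p - 4)*(p^3 + 4*p^2 - 4*p - 16) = (p - 5)*(p - 4)*(p + 4)*(p^2 - 4) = (p - 5)*(p - 4)*(p - 2)*(p + 4)*(p + 2)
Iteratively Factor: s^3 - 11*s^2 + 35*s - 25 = (s - 5)*(s^2 - 6*s + 5) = (s - 5)*(s - 1)*(s - 5)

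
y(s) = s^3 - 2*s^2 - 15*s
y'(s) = 3*s^2 - 4*s - 15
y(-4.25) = -49.14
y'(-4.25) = 56.19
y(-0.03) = 0.45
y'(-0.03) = -14.88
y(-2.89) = 2.51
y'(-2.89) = 21.62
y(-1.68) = 14.81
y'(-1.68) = 0.19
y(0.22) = -3.39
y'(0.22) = -15.73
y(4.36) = -20.54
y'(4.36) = 24.59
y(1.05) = -16.80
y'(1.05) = -15.89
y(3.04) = -35.99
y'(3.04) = 0.56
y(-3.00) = 0.00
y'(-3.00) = 24.00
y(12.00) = 1260.00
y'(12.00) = 369.00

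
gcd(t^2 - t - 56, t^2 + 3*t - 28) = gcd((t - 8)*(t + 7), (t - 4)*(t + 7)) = t + 7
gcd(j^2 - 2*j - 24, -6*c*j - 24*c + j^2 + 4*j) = j + 4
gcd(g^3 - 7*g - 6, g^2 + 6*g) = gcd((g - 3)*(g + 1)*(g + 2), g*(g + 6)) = 1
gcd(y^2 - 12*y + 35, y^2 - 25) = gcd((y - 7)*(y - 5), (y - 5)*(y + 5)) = y - 5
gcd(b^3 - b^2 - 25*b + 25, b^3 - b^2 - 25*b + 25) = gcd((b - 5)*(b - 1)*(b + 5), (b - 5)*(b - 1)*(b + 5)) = b^3 - b^2 - 25*b + 25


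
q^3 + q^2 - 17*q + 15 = (q - 3)*(q - 1)*(q + 5)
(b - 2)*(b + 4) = b^2 + 2*b - 8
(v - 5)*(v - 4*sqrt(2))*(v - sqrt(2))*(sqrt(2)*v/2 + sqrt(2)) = sqrt(2)*v^4/2 - 5*v^3 - 3*sqrt(2)*v^3/2 - sqrt(2)*v^2 + 15*v^2 - 12*sqrt(2)*v + 50*v - 40*sqrt(2)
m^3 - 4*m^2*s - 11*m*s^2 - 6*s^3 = (m - 6*s)*(m + s)^2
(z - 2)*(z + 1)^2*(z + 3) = z^4 + 3*z^3 - 3*z^2 - 11*z - 6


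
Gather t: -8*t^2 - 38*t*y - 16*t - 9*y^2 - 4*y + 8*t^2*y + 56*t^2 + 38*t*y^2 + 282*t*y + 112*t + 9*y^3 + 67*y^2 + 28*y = t^2*(8*y + 48) + t*(38*y^2 + 244*y + 96) + 9*y^3 + 58*y^2 + 24*y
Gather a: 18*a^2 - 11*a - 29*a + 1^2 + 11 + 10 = 18*a^2 - 40*a + 22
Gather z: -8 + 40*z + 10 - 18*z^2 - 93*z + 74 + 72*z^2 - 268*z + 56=54*z^2 - 321*z + 132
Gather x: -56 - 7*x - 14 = -7*x - 70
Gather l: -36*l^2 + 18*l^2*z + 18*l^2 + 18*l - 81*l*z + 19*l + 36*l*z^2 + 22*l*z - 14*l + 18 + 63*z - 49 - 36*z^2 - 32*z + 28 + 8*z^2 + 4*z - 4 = l^2*(18*z - 18) + l*(36*z^2 - 59*z + 23) - 28*z^2 + 35*z - 7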